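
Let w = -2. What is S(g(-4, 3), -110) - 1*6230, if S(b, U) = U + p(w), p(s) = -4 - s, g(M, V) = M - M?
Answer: -6342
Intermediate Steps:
g(M, V) = 0
S(b, U) = -2 + U (S(b, U) = U + (-4 - 1*(-2)) = U + (-4 + 2) = U - 2 = -2 + U)
S(g(-4, 3), -110) - 1*6230 = (-2 - 110) - 1*6230 = -112 - 6230 = -6342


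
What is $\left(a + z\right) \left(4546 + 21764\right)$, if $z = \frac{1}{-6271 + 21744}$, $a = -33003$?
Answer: $- \frac{13435344047580}{15473} \approx -8.6831 \cdot 10^{8}$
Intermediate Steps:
$z = \frac{1}{15473} \approx 6.4629 \cdot 10^{-5}$
$\left(a + z\right) \left(4546 + 21764\right) = \left(-33003 + \frac{1}{15473}\right) \left(4546 + 21764\right) = \left(- \frac{510655418}{15473}\right) 26310 = - \frac{13435344047580}{15473}$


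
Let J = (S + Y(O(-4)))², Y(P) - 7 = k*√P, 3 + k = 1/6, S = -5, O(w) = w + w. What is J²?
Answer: 210532/81 + 73712*I*√2/27 ≈ 2599.2 + 3860.9*I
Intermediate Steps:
O(w) = 2*w
k = -17/6 (k = -3 + 1/6 = -3 + ⅙ = -17/6 ≈ -2.8333)
Y(P) = 7 - 17*√P/6
J = (2 - 17*I*√2/3)² (J = (-5 + (7 - 17*2*I*√2/6))² = (-5 + (7 - 17*I*√2/3))² = (2 - 17*I*√2/3)² ≈ -60.222 - 32.055*I)
J² = ((6 - 17*I*√2)²/9)² = (6 - 17*I*√2)⁴/81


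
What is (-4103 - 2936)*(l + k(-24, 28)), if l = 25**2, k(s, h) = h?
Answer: -4596467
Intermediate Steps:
l = 625
(-4103 - 2936)*(l + k(-24, 28)) = (-4103 - 2936)*(625 + 28) = -7039*653 = -4596467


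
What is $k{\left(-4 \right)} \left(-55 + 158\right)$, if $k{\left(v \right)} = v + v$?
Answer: $-824$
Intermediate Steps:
$k{\left(v \right)} = 2 v$
$k{\left(-4 \right)} \left(-55 + 158\right) = 2 \left(-4\right) \left(-55 + 158\right) = \left(-8\right) 103 = -824$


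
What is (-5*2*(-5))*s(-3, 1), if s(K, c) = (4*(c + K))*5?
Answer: -2000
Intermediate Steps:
s(K, c) = 20*K + 20*c (s(K, c) = (4*(K + c))*5 = (4*K + 4*c)*5 = 20*K + 20*c)
(-5*2*(-5))*s(-3, 1) = (-5*2*(-5))*(20*(-3) + 20*1) = (-10*(-5))*(-60 + 20) = 50*(-40) = -2000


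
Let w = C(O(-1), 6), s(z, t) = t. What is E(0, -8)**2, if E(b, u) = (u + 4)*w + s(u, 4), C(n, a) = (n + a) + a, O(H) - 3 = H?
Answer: 2704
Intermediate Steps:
O(H) = 3 + H
C(n, a) = n + 2*a (C(n, a) = (a + n) + a = n + 2*a)
w = 14 (w = (3 - 1) + 2*6 = 2 + 12 = 14)
E(b, u) = 60 + 14*u (E(b, u) = (u + 4)*14 + 4 = (4 + u)*14 + 4 = (56 + 14*u) + 4 = 60 + 14*u)
E(0, -8)**2 = (60 + 14*(-8))**2 = (60 - 112)**2 = (-52)**2 = 2704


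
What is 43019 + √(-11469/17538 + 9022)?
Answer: 43019 + √308310960494/5846 ≈ 43114.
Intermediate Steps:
43019 + √(-11469/17538 + 9022) = 43019 + √(-11469*1/17538 + 9022) = 43019 + √(-3823/5846 + 9022) = 43019 + √(52738789/5846) = 43019 + √308310960494/5846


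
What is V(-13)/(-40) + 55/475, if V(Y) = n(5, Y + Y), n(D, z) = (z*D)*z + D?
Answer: -64227/760 ≈ -84.509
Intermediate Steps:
n(D, z) = D + D*z² (n(D, z) = (D*z)*z + D = D*z² + D = D + D*z²)
V(Y) = 5 + 20*Y² (V(Y) = 5*(1 + (Y + Y)²) = 5*(1 + (2*Y)²) = 5*(1 + 4*Y²) = 5 + 20*Y²)
V(-13)/(-40) + 55/475 = (5 + 20*(-13)²)/(-40) + 55/475 = (5 + 20*169)*(-1/40) + 55*(1/475) = (5 + 3380)*(-1/40) + 11/95 = 3385*(-1/40) + 11/95 = -677/8 + 11/95 = -64227/760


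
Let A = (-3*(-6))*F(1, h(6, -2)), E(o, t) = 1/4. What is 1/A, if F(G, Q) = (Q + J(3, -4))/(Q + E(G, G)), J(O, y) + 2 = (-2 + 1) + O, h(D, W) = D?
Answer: 25/432 ≈ 0.057870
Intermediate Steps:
J(O, y) = -3 + O (J(O, y) = -2 + ((-2 + 1) + O) = -2 + (-1 + O) = -3 + O)
E(o, t) = ¼
F(G, Q) = Q/(¼ + Q) (F(G, Q) = (Q + (-3 + 3))/(Q + ¼) = (Q + 0)/(¼ + Q) = Q/(¼ + Q))
A = 432/25 (A = (-3*(-6))*(4*6/(1 + 4*6)) = 18*(4*6/(1 + 24)) = 18*(4*6/25) = 18*(4*6*(1/25)) = 18*(24/25) = 432/25 ≈ 17.280)
1/A = 1/(432/25) = 25/432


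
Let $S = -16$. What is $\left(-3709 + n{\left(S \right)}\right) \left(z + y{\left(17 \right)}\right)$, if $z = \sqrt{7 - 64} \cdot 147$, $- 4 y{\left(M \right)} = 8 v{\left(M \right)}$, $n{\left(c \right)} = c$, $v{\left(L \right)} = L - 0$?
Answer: $126650 - 547575 i \sqrt{57} \approx 1.2665 \cdot 10^{5} - 4.1341 \cdot 10^{6} i$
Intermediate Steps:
$v{\left(L \right)} = L$ ($v{\left(L \right)} = L + 0 = L$)
$y{\left(M \right)} = - 2 M$ ($y{\left(M \right)} = - \frac{8 M}{4} = - 2 M$)
$z = 147 i \sqrt{57}$ ($z = \sqrt{7 - 64} \cdot 147 = \sqrt{-57} \cdot 147 = i \sqrt{57} \cdot 147 = 147 i \sqrt{57} \approx 1109.8 i$)
$\left(-3709 + n{\left(S \right)}\right) \left(z + y{\left(17 \right)}\right) = \left(-3709 - 16\right) \left(147 i \sqrt{57} - 34\right) = - 3725 \left(147 i \sqrt{57} - 34\right) = - 3725 \left(-34 + 147 i \sqrt{57}\right) = 126650 - 547575 i \sqrt{57}$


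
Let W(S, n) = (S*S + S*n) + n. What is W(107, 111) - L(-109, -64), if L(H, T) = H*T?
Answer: 16461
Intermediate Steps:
W(S, n) = n + S² + S*n (W(S, n) = (S² + S*n) + n = n + S² + S*n)
W(107, 111) - L(-109, -64) = (111 + 107² + 107*111) - (-109)*(-64) = (111 + 11449 + 11877) - 1*6976 = 23437 - 6976 = 16461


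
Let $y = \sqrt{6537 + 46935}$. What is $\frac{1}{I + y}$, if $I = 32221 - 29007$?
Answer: $\frac{1607}{5138162} - \frac{\sqrt{3342}}{2569081} \approx 0.00029026$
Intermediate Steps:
$y = 4 \sqrt{3342}$ ($y = \sqrt{53472} = 4 \sqrt{3342} \approx 231.24$)
$I = 3214$ ($I = 32221 - 29007 = 3214$)
$\frac{1}{I + y} = \frac{1}{3214 + 4 \sqrt{3342}}$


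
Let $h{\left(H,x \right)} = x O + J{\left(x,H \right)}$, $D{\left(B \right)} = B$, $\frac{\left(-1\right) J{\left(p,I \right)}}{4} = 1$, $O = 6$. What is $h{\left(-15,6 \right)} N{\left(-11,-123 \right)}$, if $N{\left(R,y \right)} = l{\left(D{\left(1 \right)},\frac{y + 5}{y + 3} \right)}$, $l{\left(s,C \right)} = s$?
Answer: $32$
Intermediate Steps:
$J{\left(p,I \right)} = -4$ ($J{\left(p,I \right)} = \left(-4\right) 1 = -4$)
$N{\left(R,y \right)} = 1$
$h{\left(H,x \right)} = -4 + 6 x$ ($h{\left(H,x \right)} = x 6 - 4 = 6 x - 4 = -4 + 6 x$)
$h{\left(-15,6 \right)} N{\left(-11,-123 \right)} = \left(-4 + 6 \cdot 6\right) 1 = \left(-4 + 36\right) 1 = 32 \cdot 1 = 32$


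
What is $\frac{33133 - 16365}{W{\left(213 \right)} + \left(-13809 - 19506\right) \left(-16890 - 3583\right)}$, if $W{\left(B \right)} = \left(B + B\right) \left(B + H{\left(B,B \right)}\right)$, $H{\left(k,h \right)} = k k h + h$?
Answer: $\frac{16768}{4798931793} \approx 3.4941 \cdot 10^{-6}$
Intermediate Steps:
$H{\left(k,h \right)} = h + h k^{2}$ ($H{\left(k,h \right)} = k^{2} h + h = h k^{2} + h = h + h k^{2}$)
$W{\left(B \right)} = 2 B \left(B + B \left(1 + B^{2}\right)\right)$ ($W{\left(B \right)} = \left(B + B\right) \left(B + B \left(1 + B^{2}\right)\right) = 2 B \left(B + B \left(1 + B^{2}\right)\right)$)
$\frac{33133 - 16365}{W{\left(213 \right)} + \left(-13809 - 19506\right) \left(-16890 - 3583\right)} = \frac{33133 - 16365}{2 \cdot 213^{2} \left(2 + 213^{2}\right) + \left(-13809 - 19506\right) \left(-16890 - 3583\right)} = \frac{16768}{2 \cdot 45369 \left(2 + 45369\right) - -682057995} = \frac{16768}{2 \cdot 45369 \cdot 45371 + 682057995} = \frac{16768}{4116873798 + 682057995} = \frac{16768}{4798931793}$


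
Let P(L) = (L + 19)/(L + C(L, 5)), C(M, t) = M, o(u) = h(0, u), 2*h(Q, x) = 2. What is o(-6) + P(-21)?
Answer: 22/21 ≈ 1.0476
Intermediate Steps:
h(Q, x) = 1 (h(Q, x) = (½)*2 = 1)
o(u) = 1
P(L) = (19 + L)/(2*L) (P(L) = (L + 19)/(L + L) = (19 + L)/((2*L)) = (19 + L)*(1/(2*L)) = (19 + L)/(2*L))
o(-6) + P(-21) = 1 + (½)*(19 - 21)/(-21) = 1 + (½)*(-1/21)*(-2) = 1 + 1/21 = 22/21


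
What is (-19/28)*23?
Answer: -437/28 ≈ -15.607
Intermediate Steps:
(-19/28)*23 = ((1/28)*(-19))*23 = -19/28*23 = -437/28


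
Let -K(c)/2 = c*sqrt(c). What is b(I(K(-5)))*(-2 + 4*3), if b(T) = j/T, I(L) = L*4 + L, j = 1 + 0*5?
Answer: -I*sqrt(5)/25 ≈ -0.089443*I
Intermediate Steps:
j = 1 (j = 1 + 0 = 1)
K(c) = -2*c**(3/2) (K(c) = -2*c*sqrt(c) = -2*c**(3/2))
I(L) = 5*L (I(L) = 4*L + L = 5*L)
b(T) = 1/T
b(I(K(-5)))*(-2 + 4*3) = (-2 + 4*3)/((5*(-(-10)*I*sqrt(5)))) = (-2 + 12)/((5*(-(-10)*I*sqrt(5)))) = 10/(5*(10*I*sqrt(5))) = 10/(50*I*sqrt(5)) = -I*sqrt(5)/250*10 = -I*sqrt(5)/25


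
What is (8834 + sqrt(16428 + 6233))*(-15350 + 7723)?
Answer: -67376918 - 7627*sqrt(22661) ≈ -6.8525e+7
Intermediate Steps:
(8834 + sqrt(16428 + 6233))*(-15350 + 7723) = (8834 + sqrt(22661))*(-7627) = -67376918 - 7627*sqrt(22661)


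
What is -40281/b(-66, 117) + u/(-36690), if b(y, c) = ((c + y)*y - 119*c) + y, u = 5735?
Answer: 91891931/42450330 ≈ 2.1647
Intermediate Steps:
b(y, c) = y - 119*c + y*(c + y) (b(y, c) = (y*(c + y) - 119*c) + y = (-119*c + y*(c + y)) + y = y - 119*c + y*(c + y))
-40281/b(-66, 117) + u/(-36690) = -40281/(-66 + (-66)² - 119*117 + 117*(-66)) + 5735/(-36690) = -40281/(-66 + 4356 - 13923 - 7722) + 5735*(-1/36690) = -40281/(-17355) - 1147/7338 = -40281*(-1/17355) - 1147/7338 = 13427/5785 - 1147/7338 = 91891931/42450330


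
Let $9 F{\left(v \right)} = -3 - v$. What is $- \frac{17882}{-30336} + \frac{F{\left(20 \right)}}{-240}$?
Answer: $\frac{409613}{682560} \approx 0.60011$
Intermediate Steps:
$F{\left(v \right)} = - \frac{1}{3} - \frac{v}{9}$ ($F{\left(v \right)} = \frac{-3 - v}{9} = - \frac{1}{3} - \frac{v}{9}$)
$- \frac{17882}{-30336} + \frac{F{\left(20 \right)}}{-240} = - \frac{17882}{-30336} + \frac{- \frac{1}{3} - \frac{20}{9}}{-240} = \left(-17882\right) \left(- \frac{1}{30336}\right) + \left(- \frac{1}{3} - \frac{20}{9}\right) \left(- \frac{1}{240}\right) = \frac{8941}{15168} - - \frac{23}{2160} = \frac{8941}{15168} + \frac{23}{2160} = \frac{409613}{682560}$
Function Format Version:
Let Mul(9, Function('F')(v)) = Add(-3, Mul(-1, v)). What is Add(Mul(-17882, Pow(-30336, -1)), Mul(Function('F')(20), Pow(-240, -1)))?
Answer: Rational(409613, 682560) ≈ 0.60011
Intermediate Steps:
Function('F')(v) = Add(Rational(-1, 3), Mul(Rational(-1, 9), v)) (Function('F')(v) = Mul(Rational(1, 9), Add(-3, Mul(-1, v))) = Add(Rational(-1, 3), Mul(Rational(-1, 9), v)))
Add(Mul(-17882, Pow(-30336, -1)), Mul(Function('F')(20), Pow(-240, -1))) = Add(Mul(-17882, Pow(-30336, -1)), Mul(Add(Rational(-1, 3), Mul(Rational(-1, 9), 20)), Pow(-240, -1))) = Add(Mul(-17882, Rational(-1, 30336)), Mul(Add(Rational(-1, 3), Rational(-20, 9)), Rational(-1, 240))) = Add(Rational(8941, 15168), Mul(Rational(-23, 9), Rational(-1, 240))) = Add(Rational(8941, 15168), Rational(23, 2160)) = Rational(409613, 682560)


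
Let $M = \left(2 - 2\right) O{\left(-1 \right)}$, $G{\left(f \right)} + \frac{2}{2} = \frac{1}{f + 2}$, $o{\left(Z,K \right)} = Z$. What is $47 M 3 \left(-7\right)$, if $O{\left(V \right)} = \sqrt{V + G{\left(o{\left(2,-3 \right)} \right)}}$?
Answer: $0$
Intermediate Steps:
$G{\left(f \right)} = -1 + \frac{1}{2 + f}$ ($G{\left(f \right)} = -1 + \frac{1}{f + 2} = -1 + \frac{1}{2 + f}$)
$O{\left(V \right)} = \sqrt{- \frac{3}{4} + V}$ ($O{\left(V \right)} = \sqrt{V + \frac{-1 - 2}{2 + 2}} = \sqrt{V + \frac{-1 - 2}{4}} = \sqrt{V + \frac{1}{4} \left(-3\right)} = \sqrt{V - \frac{3}{4}} = \sqrt{- \frac{3}{4} + V}$)
$M = 0$ ($M = \left(2 - 2\right) \frac{\sqrt{-3 + 4 \left(-1\right)}}{2} = 0 \frac{\sqrt{-3 - 4}}{2} = 0 \frac{\sqrt{-7}}{2} = 0 \frac{i \sqrt{7}}{2} = 0$)
$47 M 3 \left(-7\right) = 47 \cdot 0 \cdot 3 \left(-7\right) = 0 \left(-21\right) = 0$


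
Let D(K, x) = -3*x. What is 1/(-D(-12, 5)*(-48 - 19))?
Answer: -1/1005 ≈ -0.00099503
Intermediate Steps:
1/(-D(-12, 5)*(-48 - 19)) = 1/(-(-3*5)*(-48 - 19)) = 1/(-(-15)*(-67)) = 1/(-1*1005) = 1/(-1005) = -1/1005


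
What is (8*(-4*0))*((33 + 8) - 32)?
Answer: 0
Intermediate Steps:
(8*(-4*0))*((33 + 8) - 32) = (8*0)*(41 - 32) = 0*9 = 0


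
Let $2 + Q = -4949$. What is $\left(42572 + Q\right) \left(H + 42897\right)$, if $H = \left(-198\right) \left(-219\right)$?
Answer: $3245149839$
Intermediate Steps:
$Q = -4951$ ($Q = -2 - 4949 = -4951$)
$H = 43362$
$\left(42572 + Q\right) \left(H + 42897\right) = \left(42572 - 4951\right) \left(43362 + 42897\right) = 37621 \cdot 86259 = 3245149839$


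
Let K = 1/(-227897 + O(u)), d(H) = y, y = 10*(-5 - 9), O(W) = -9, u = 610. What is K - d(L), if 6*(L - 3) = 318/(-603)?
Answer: 31906839/227906 ≈ 140.00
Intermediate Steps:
L = 1756/603 (L = 3 + (318/(-603))/6 = 3 + (318*(-1/603))/6 = 3 + (1/6)*(-106/201) = 3 - 53/603 = 1756/603 ≈ 2.9121)
y = -140 (y = 10*(-14) = -140)
d(H) = -140
K = -1/227906 (K = 1/(-227897 - 9) = 1/(-227906) = -1/227906 ≈ -4.3878e-6)
K - d(L) = -1/227906 - 1*(-140) = -1/227906 + 140 = 31906839/227906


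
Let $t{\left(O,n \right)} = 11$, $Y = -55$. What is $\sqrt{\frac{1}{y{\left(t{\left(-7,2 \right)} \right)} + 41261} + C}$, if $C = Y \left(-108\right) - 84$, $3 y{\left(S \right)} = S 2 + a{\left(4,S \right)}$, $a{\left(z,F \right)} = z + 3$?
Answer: $\frac{5 \sqrt{897690332019}}{61906} \approx 76.525$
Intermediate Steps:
$a{\left(z,F \right)} = 3 + z$
$y{\left(S \right)} = \frac{7}{3} + \frac{2 S}{3}$ ($y{\left(S \right)} = \frac{S 2 + \left(3 + 4\right)}{3} = \frac{2 S + 7}{3} = \frac{7 + 2 S}{3} = \frac{7}{3} + \frac{2 S}{3}$)
$C = 5856$ ($C = \left(-55\right) \left(-108\right) - 84 = 5940 - 84 = 5856$)
$\sqrt{\frac{1}{y{\left(t{\left(-7,2 \right)} \right)} + 41261} + C} = \sqrt{\frac{1}{\left(\frac{7}{3} + \frac{2}{3} \cdot 11\right) + 41261} + 5856} = \sqrt{\frac{1}{\left(\frac{7}{3} + \frac{22}{3}\right) + 41261} + 5856} = \sqrt{\frac{1}{\frac{29}{3} + 41261} + 5856} = \sqrt{\frac{1}{\frac{123812}{3}} + 5856} = \sqrt{\frac{3}{123812} + 5856} = \sqrt{\frac{725043075}{123812}} = \frac{5 \sqrt{897690332019}}{61906}$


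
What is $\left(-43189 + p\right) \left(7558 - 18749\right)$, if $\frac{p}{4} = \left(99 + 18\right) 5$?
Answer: $457141159$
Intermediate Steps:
$p = 2340$ ($p = 4 \left(99 + 18\right) 5 = 4 \cdot 117 \cdot 5 = 4 \cdot 585 = 2340$)
$\left(-43189 + p\right) \left(7558 - 18749\right) = \left(-43189 + 2340\right) \left(7558 - 18749\right) = \left(-40849\right) \left(-11191\right) = 457141159$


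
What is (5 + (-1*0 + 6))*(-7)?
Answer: -77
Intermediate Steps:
(5 + (-1*0 + 6))*(-7) = (5 + (0 + 6))*(-7) = (5 + 6)*(-7) = 11*(-7) = -77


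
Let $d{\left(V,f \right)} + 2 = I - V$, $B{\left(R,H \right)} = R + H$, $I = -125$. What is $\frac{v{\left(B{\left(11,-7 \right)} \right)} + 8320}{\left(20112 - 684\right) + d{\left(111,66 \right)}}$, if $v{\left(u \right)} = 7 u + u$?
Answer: $\frac{4176}{9595} \approx 0.43523$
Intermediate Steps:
$B{\left(R,H \right)} = H + R$
$v{\left(u \right)} = 8 u$
$d{\left(V,f \right)} = -127 - V$ ($d{\left(V,f \right)} = -2 - \left(125 + V\right) = -127 - V$)
$\frac{v{\left(B{\left(11,-7 \right)} \right)} + 8320}{\left(20112 - 684\right) + d{\left(111,66 \right)}} = \frac{8 \left(-7 + 11\right) + 8320}{\left(20112 - 684\right) - 238} = \frac{8 \cdot 4 + 8320}{\left(20112 - 684\right) - 238} = \frac{32 + 8320}{19428 - 238} = \frac{8352}{19190} = 8352 \cdot \frac{1}{19190} = \frac{4176}{9595}$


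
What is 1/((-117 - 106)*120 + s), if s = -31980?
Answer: -1/58740 ≈ -1.7024e-5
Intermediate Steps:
1/((-117 - 106)*120 + s) = 1/((-117 - 106)*120 - 31980) = 1/(-223*120 - 31980) = 1/(-26760 - 31980) = 1/(-58740) = -1/58740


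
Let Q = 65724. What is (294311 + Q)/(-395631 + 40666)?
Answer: -5539/5461 ≈ -1.0143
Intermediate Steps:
(294311 + Q)/(-395631 + 40666) = (294311 + 65724)/(-395631 + 40666) = 360035/(-354965) = 360035*(-1/354965) = -5539/5461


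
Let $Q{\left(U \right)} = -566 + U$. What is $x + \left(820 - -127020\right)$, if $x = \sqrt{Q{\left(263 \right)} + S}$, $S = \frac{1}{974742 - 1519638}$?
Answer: $127840 + \frac{i \sqrt{156187900594}}{22704} \approx 1.2784 \cdot 10^{5} + 17.407 i$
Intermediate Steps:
$S = - \frac{1}{544896}$ ($S = \frac{1}{-544896} = - \frac{1}{544896} \approx -1.8352 \cdot 10^{-6}$)
$x = \frac{i \sqrt{156187900594}}{22704}$ ($x = \sqrt{\left(-566 + 263\right) - \frac{1}{544896}} = \sqrt{-303 - \frac{1}{544896}} = \sqrt{- \frac{165103489}{544896}} = \frac{i \sqrt{156187900594}}{22704} \approx 17.407 i$)
$x + \left(820 - -127020\right) = \frac{i \sqrt{156187900594}}{22704} + \left(820 - -127020\right) = \frac{i \sqrt{156187900594}}{22704} + \left(820 + 127020\right) = \frac{i \sqrt{156187900594}}{22704} + 127840 = 127840 + \frac{i \sqrt{156187900594}}{22704}$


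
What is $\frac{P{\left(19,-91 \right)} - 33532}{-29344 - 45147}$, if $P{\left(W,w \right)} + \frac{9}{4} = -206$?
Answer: $\frac{134961}{297964} \approx 0.45294$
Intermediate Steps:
$P{\left(W,w \right)} = - \frac{833}{4}$ ($P{\left(W,w \right)} = - \frac{9}{4} - 206 = - \frac{833}{4}$)
$\frac{P{\left(19,-91 \right)} - 33532}{-29344 - 45147} = \frac{- \frac{833}{4} - 33532}{-29344 - 45147} = - \frac{134961}{4 \left(-74491\right)} = \left(- \frac{134961}{4}\right) \left(- \frac{1}{74491}\right) = \frac{134961}{297964}$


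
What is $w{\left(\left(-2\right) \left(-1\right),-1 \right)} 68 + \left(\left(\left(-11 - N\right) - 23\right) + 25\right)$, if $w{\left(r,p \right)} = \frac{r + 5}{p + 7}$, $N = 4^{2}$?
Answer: $\frac{163}{3} \approx 54.333$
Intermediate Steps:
$N = 16$
$w{\left(r,p \right)} = \frac{5 + r}{7 + p}$
$w{\left(\left(-2\right) \left(-1\right),-1 \right)} 68 + \left(\left(\left(-11 - N\right) - 23\right) + 25\right) = \frac{5 - -2}{7 - 1} \cdot 68 + \left(\left(\left(-11 - 16\right) - 23\right) + 25\right) = \frac{5 + 2}{6} \cdot 68 + \left(\left(\left(-11 - 16\right) - 23\right) + 25\right) = \frac{1}{6} \cdot 7 \cdot 68 + \left(\left(-27 - 23\right) + 25\right) = \frac{7}{6} \cdot 68 + \left(-50 + 25\right) = \frac{238}{3} - 25 = \frac{163}{3}$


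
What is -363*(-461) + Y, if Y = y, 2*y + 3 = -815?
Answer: 166934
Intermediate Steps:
y = -409 (y = -3/2 + (1/2)*(-815) = -3/2 - 815/2 = -409)
Y = -409
-363*(-461) + Y = -363*(-461) - 409 = 167343 - 409 = 166934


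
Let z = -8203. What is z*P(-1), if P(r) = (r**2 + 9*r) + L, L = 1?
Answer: 57421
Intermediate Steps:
P(r) = 1 + r**2 + 9*r (P(r) = (r**2 + 9*r) + 1 = 1 + r**2 + 9*r)
z*P(-1) = -8203*(1 + (-1)**2 + 9*(-1)) = -8203*(1 + 1 - 9) = -8203*(-7) = 57421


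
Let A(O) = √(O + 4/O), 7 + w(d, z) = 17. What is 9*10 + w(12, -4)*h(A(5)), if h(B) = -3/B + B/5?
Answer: 90 - 92*√145/145 ≈ 82.360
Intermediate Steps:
w(d, z) = 10 (w(d, z) = -7 + 17 = 10)
h(B) = -3/B + B/5 (h(B) = -3/B + B*(⅕) = -3/B + B/5)
9*10 + w(12, -4)*h(A(5)) = 9*10 + 10*(-3/√(5 + 4/5) + √(5 + 4/5)/5) = 90 + 10*(-3/√(5 + 4*(⅕)) + √(5 + 4*(⅕))/5) = 90 + 10*(-3/√(5 + ⅘) + √(5 + ⅘)/5) = 90 + 10*(-3*√145/29 + √(29/5)/5) = 90 + 10*(-3*√145/29 + (√145/5)/5) = 90 + 10*(-3*√145/29 + √145/25) = 90 + 10*(-46*√145/725) = 90 - 92*√145/145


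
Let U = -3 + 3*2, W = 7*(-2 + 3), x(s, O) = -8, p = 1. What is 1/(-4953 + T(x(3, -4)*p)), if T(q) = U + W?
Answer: -1/4943 ≈ -0.00020231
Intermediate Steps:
W = 7 (W = 7*1 = 7)
U = 3 (U = -3 + 6 = 3)
T(q) = 10 (T(q) = 3 + 7 = 10)
1/(-4953 + T(x(3, -4)*p)) = 1/(-4953 + 10) = 1/(-4943) = -1/4943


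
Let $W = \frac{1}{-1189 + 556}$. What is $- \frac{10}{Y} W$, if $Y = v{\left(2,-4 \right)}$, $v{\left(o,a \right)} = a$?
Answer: $- \frac{5}{1266} \approx -0.0039494$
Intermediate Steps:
$Y = -4$
$W = - \frac{1}{633}$ ($W = \frac{1}{-633} = - \frac{1}{633} \approx -0.0015798$)
$- \frac{10}{Y} W = - \frac{10}{-4} \left(- \frac{1}{633}\right) = \left(-10\right) \left(- \frac{1}{4}\right) \left(- \frac{1}{633}\right) = \frac{5}{2} \left(- \frac{1}{633}\right) = - \frac{5}{1266}$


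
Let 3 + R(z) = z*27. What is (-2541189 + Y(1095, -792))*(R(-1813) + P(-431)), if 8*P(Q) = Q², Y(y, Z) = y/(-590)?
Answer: 61732585318791/944 ≈ 6.5395e+10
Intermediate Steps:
Y(y, Z) = -y/590 (Y(y, Z) = y*(-1/590) = -y/590)
R(z) = -3 + 27*z (R(z) = -3 + z*27 = -3 + 27*z)
P(Q) = Q²/8
(-2541189 + Y(1095, -792))*(R(-1813) + P(-431)) = (-2541189 - 1/590*1095)*((-3 + 27*(-1813)) + (⅛)*(-431)²) = (-2541189 - 219/118)*((-3 - 48951) + (⅛)*185761) = -299860521*(-48954 + 185761/8)/118 = -299860521/118*(-205871/8) = 61732585318791/944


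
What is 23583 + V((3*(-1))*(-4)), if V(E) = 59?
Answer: 23642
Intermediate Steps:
23583 + V((3*(-1))*(-4)) = 23583 + 59 = 23642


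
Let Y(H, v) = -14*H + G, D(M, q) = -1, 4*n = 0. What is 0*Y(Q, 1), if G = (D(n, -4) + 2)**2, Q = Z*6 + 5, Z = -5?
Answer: 0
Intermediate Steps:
n = 0 (n = (1/4)*0 = 0)
Q = -25 (Q = -5*6 + 5 = -30 + 5 = -25)
G = 1 (G = (-1 + 2)**2 = 1**2 = 1)
Y(H, v) = 1 - 14*H (Y(H, v) = -14*H + 1 = 1 - 14*H)
0*Y(Q, 1) = 0*(1 - 14*(-25)) = 0*(1 + 350) = 0*351 = 0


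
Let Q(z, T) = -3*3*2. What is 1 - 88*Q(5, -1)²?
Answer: -28511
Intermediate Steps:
Q(z, T) = -18 (Q(z, T) = -9*2 = -18)
1 - 88*Q(5, -1)² = 1 - 88*(-18)² = 1 - 88*324 = 1 - 28512 = -28511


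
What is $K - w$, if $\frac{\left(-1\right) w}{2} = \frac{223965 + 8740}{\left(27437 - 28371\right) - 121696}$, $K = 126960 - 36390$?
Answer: $\frac{1110613369}{12263} \approx 90566.0$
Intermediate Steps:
$K = 90570$
$w = \frac{46541}{12263}$ ($w = - 2 \frac{223965 + 8740}{\left(27437 - 28371\right) - 121696} = - 2 \frac{232705}{-934 - 121696} = - 2 \frac{232705}{-122630} = - 2 \cdot 232705 \left(- \frac{1}{122630}\right) = \left(-2\right) \left(- \frac{46541}{24526}\right) = \frac{46541}{12263} \approx 3.7952$)
$K - w = 90570 - \frac{46541}{12263} = \frac{1110613369}{12263}$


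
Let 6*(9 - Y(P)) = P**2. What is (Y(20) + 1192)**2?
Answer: 11580409/9 ≈ 1.2867e+6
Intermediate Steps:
Y(P) = 9 - P**2/6
(Y(20) + 1192)**2 = ((9 - 1/6*20**2) + 1192)**2 = ((9 - 1/6*400) + 1192)**2 = ((9 - 200/3) + 1192)**2 = (-173/3 + 1192)**2 = (3403/3)**2 = 11580409/9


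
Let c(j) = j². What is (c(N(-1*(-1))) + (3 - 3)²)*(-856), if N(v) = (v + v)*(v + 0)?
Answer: -3424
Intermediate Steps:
N(v) = 2*v² (N(v) = (2*v)*v = 2*v²)
(c(N(-1*(-1))) + (3 - 3)²)*(-856) = ((2*(-1*(-1))²)² + (3 - 3)²)*(-856) = ((2*1²)² + 0²)*(-856) = ((2*1)² + 0)*(-856) = (2² + 0)*(-856) = (4 + 0)*(-856) = 4*(-856) = -3424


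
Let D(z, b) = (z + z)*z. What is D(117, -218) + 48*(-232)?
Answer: 16242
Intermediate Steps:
D(z, b) = 2*z**2 (D(z, b) = (2*z)*z = 2*z**2)
D(117, -218) + 48*(-232) = 2*117**2 + 48*(-232) = 2*13689 - 11136 = 27378 - 11136 = 16242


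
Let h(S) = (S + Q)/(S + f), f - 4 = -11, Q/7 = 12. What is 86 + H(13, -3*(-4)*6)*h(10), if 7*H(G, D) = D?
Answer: 2858/7 ≈ 408.29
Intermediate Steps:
Q = 84 (Q = 7*12 = 84)
f = -7 (f = 4 - 11 = -7)
h(S) = (84 + S)/(-7 + S) (h(S) = (S + 84)/(S - 7) = (84 + S)/(-7 + S))
H(G, D) = D/7
86 + H(13, -3*(-4)*6)*h(10) = 86 + ((-3*(-4)*6)/7)*((84 + 10)/(-7 + 10)) = 86 + ((12*6)/7)*(94/3) = 86 + ((1/7)*72)*((1/3)*94) = 86 + (72/7)*(94/3) = 86 + 2256/7 = 2858/7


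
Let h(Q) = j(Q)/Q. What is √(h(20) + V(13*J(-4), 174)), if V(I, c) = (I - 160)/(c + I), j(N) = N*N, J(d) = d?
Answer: √67954/61 ≈ 4.2734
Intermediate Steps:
j(N) = N²
V(I, c) = (-160 + I)/(I + c)
h(Q) = Q (h(Q) = Q²/Q = Q)
√(h(20) + V(13*J(-4), 174)) = √(20 + (-160 + 13*(-4))/(13*(-4) + 174)) = √(20 + (-160 - 52)/(-52 + 174)) = √(20 - 212/122) = √(20 + (1/122)*(-212)) = √(20 - 106/61) = √(1114/61) = √67954/61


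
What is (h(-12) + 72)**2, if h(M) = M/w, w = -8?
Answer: 21609/4 ≈ 5402.3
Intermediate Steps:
h(M) = -M/8 (h(M) = M/(-8) = M*(-1/8) = -M/8)
(h(-12) + 72)**2 = (-1/8*(-12) + 72)**2 = (3/2 + 72)**2 = (147/2)**2 = 21609/4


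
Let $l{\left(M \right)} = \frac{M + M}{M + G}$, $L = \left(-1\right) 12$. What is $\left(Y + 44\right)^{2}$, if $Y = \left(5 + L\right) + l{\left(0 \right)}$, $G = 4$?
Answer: $1369$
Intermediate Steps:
$L = -12$
$l{\left(M \right)} = \frac{2 M}{4 + M}$ ($l{\left(M \right)} = \frac{M + M}{M + 4} = \frac{2 M}{4 + M}$)
$Y = -7$ ($Y = \left(5 - 12\right) + 2 \cdot 0 \frac{1}{4 + 0} = -7 + 2 \cdot 0 \cdot \frac{1}{4} = -7 + 0 = -7$)
$\left(Y + 44\right)^{2} = \left(-7 + 44\right)^{2} = 37^{2} = 1369$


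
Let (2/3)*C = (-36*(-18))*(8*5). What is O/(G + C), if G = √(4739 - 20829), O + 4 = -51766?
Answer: -201281760/151167049 + 5177*I*√16090/151167049 ≈ -1.3315 + 0.0043441*I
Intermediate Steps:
O = -51770 (O = -4 - 51766 = -51770)
C = 38880 (C = 3*((-36*(-18))*(8*5))/2 = 3*(648*40)/2 = (3/2)*25920 = 38880)
G = I*√16090 (G = √(-16090) = I*√16090 ≈ 126.85*I)
O/(G + C) = -51770/(I*√16090 + 38880) = -51770/(38880 + I*√16090)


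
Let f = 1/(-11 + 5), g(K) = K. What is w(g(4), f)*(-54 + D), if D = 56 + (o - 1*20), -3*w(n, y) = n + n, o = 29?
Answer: -88/3 ≈ -29.333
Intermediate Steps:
f = -⅙ (f = 1/(-6) = -⅙ ≈ -0.16667)
w(n, y) = -2*n/3 (w(n, y) = -(n + n)/3 = -2*n/3)
D = 65 (D = 56 + (29 - 1*20) = 56 + (29 - 20) = 56 + 9 = 65)
w(g(4), f)*(-54 + D) = (-⅔*4)*(-54 + 65) = -8/3*11 = -88/3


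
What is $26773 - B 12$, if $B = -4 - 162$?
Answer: $28765$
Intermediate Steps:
$B = -166$
$26773 - B 12 = 26773 - \left(-166\right) 12 = 26773 - -1992 = 26773 + 1992 = 28765$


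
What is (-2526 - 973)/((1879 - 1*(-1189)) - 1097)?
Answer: -3499/1971 ≈ -1.7752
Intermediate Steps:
(-2526 - 973)/((1879 - 1*(-1189)) - 1097) = -3499/((1879 + 1189) - 1097) = -3499/(3068 - 1097) = -3499/1971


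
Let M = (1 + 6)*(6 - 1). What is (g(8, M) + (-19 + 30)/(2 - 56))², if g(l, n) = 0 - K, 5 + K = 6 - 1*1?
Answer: 121/2916 ≈ 0.041495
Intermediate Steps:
K = 0 (K = -5 + (6 - 1*1) = -5 + (6 - 1) = -5 + 5 = 0)
M = 35 (M = 7*5 = 35)
g(l, n) = 0 (g(l, n) = 0 - 1*0 = 0 + 0 = 0)
(g(8, M) + (-19 + 30)/(2 - 56))² = (0 + (-19 + 30)/(2 - 56))² = (0 + 11/(-54))² = (0 + 11*(-1/54))² = (0 - 11/54)² = (-11/54)² = 121/2916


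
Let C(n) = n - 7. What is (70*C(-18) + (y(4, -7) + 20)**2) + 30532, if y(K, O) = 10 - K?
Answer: 29458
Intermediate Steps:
C(n) = -7 + n
(70*C(-18) + (y(4, -7) + 20)**2) + 30532 = (70*(-7 - 18) + ((10 - 1*4) + 20)**2) + 30532 = (70*(-25) + ((10 - 4) + 20)**2) + 30532 = (-1750 + (6 + 20)**2) + 30532 = (-1750 + 26**2) + 30532 = (-1750 + 676) + 30532 = -1074 + 30532 = 29458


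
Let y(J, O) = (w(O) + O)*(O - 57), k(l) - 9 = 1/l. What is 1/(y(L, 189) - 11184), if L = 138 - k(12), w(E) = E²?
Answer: 1/4728936 ≈ 2.1146e-7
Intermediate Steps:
k(l) = 9 + 1/l
L = 1547/12 (L = 138 - (9 + 1/12) = 138 - 1*109/12 = 138 - 109/12 = 1547/12 ≈ 128.92)
y(J, O) = (-57 + O)*(O + O²) (y(J, O) = (O² + O)*(O - 57) = (O + O²)*(-57 + O) = (-57 + O)*(O + O²))
1/(y(L, 189) - 11184) = 1/(189*(-57 + 189² - 56*189) - 11184) = 1/(189*(-57 + 35721 - 10584) - 11184) = 1/(189*25080 - 11184) = 1/(4740120 - 11184) = 1/4728936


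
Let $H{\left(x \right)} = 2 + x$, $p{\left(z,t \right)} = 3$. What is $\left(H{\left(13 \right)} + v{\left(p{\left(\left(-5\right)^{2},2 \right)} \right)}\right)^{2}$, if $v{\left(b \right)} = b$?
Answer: $324$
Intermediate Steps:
$\left(H{\left(13 \right)} + v{\left(p{\left(\left(-5\right)^{2},2 \right)} \right)}\right)^{2} = \left(\left(2 + 13\right) + 3\right)^{2} = \left(15 + 3\right)^{2} = 18^{2} = 324$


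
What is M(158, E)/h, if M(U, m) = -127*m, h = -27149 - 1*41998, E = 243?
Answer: 1143/2561 ≈ 0.44631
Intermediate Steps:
h = -69147 (h = -27149 - 41998 = -69147)
M(158, E)/h = -127*243/(-69147) = -30861*(-1/69147) = 1143/2561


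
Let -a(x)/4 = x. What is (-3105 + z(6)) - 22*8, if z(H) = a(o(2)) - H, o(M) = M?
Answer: -3295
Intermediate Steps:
a(x) = -4*x
z(H) = -8 - H (z(H) = -4*2 - H = -8 - H)
(-3105 + z(6)) - 22*8 = (-3105 + (-8 - 1*6)) - 22*8 = (-3105 + (-8 - 6)) - 176 = (-3105 - 14) - 176 = -3119 - 176 = -3295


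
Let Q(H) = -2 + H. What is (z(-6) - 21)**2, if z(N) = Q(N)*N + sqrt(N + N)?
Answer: 717 + 108*I*sqrt(3) ≈ 717.0 + 187.06*I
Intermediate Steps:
z(N) = N*(-2 + N) + sqrt(2)*sqrt(N) (z(N) = (-2 + N)*N + sqrt(N + N) = N*(-2 + N) + sqrt(2*N) = N*(-2 + N) + sqrt(2)*sqrt(N))
(z(-6) - 21)**2 = ((-6*(-2 - 6) + sqrt(2)*sqrt(-6)) - 21)**2 = ((-6*(-8) + sqrt(2)*(I*sqrt(6))) - 21)**2 = ((48 + 2*I*sqrt(3)) - 21)**2 = (27 + 2*I*sqrt(3))**2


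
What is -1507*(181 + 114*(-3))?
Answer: 242627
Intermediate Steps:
-1507*(181 + 114*(-3)) = -1507*(181 - 342) = -1507*(-161) = 242627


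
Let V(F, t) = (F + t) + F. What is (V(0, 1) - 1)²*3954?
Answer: 0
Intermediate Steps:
V(F, t) = t + 2*F
(V(0, 1) - 1)²*3954 = ((1 + 2*0) - 1)²*3954 = ((1 + 0) - 1)²*3954 = (1 - 1)²*3954 = 0²*3954 = 0*3954 = 0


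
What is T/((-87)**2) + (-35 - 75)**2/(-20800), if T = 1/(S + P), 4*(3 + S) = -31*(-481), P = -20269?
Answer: -60608140105/104185892304 ≈ -0.58173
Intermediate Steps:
S = 14899/4 (S = -3 + (-31*(-481))/4 = -3 + (1/4)*14911 = -3 + 14911/4 = 14899/4 ≈ 3724.8)
T = -4/66177 (T = 1/(14899/4 - 20269) = 1/(-66177/4) = -4/66177 ≈ -6.0444e-5)
T/((-87)**2) + (-35 - 75)**2/(-20800) = -4/(66177*((-87)**2)) + (-35 - 75)**2/(-20800) = -4/66177/7569 + (-110)**2*(-1/20800) = -4/66177*1/7569 + 12100*(-1/20800) = -4/500893713 - 121/208 = -60608140105/104185892304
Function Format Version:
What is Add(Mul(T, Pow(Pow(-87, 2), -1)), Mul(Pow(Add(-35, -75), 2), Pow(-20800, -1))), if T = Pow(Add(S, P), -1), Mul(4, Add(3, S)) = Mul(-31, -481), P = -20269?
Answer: Rational(-60608140105, 104185892304) ≈ -0.58173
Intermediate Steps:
S = Rational(14899, 4) (S = Add(-3, Mul(Rational(1, 4), Mul(-31, -481))) = Add(-3, Mul(Rational(1, 4), 14911)) = Add(-3, Rational(14911, 4)) = Rational(14899, 4) ≈ 3724.8)
T = Rational(-4, 66177) (T = Pow(Add(Rational(14899, 4), -20269), -1) = Pow(Rational(-66177, 4), -1) = Rational(-4, 66177) ≈ -6.0444e-5)
Add(Mul(T, Pow(Pow(-87, 2), -1)), Mul(Pow(Add(-35, -75), 2), Pow(-20800, -1))) = Add(Mul(Rational(-4, 66177), Pow(Pow(-87, 2), -1)), Mul(Pow(Add(-35, -75), 2), Pow(-20800, -1))) = Add(Mul(Rational(-4, 66177), Pow(7569, -1)), Mul(Pow(-110, 2), Rational(-1, 20800))) = Add(Mul(Rational(-4, 66177), Rational(1, 7569)), Mul(12100, Rational(-1, 20800))) = Add(Rational(-4, 500893713), Rational(-121, 208)) = Rational(-60608140105, 104185892304)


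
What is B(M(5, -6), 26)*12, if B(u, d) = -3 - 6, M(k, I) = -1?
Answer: -108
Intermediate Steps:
B(u, d) = -9
B(M(5, -6), 26)*12 = -9*12 = -108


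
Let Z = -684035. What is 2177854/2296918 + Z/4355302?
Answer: 3957019788889/5001885779618 ≈ 0.79111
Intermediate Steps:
2177854/2296918 + Z/4355302 = 2177854/2296918 - 684035/4355302 = 2177854*(1/2296918) - 684035*1/4355302 = 1088927/1148459 - 684035/4355302 = 3957019788889/5001885779618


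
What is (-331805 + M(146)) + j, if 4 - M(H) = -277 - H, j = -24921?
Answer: -356299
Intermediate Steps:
M(H) = 281 + H (M(H) = 4 - (-277 - H) = 4 + (277 + H) = 281 + H)
(-331805 + M(146)) + j = (-331805 + (281 + 146)) - 24921 = (-331805 + 427) - 24921 = -331378 - 24921 = -356299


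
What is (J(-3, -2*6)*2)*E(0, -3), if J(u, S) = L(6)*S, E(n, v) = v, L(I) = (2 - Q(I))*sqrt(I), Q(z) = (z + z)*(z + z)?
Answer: -10224*sqrt(6) ≈ -25044.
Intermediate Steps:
Q(z) = 4*z**2 (Q(z) = (2*z)*(2*z) = 4*z**2)
L(I) = sqrt(I)*(2 - 4*I**2) (L(I) = (2 - 4*I**2)*sqrt(I) = sqrt(I)*(2 - 4*I**2))
J(u, S) = -142*S*sqrt(6) (J(u, S) = (sqrt(6)*(2 - 4*6**2))*S = (sqrt(6)*(2 - 4*36))*S = (sqrt(6)*(2 - 144))*S = (sqrt(6)*(-142))*S = (-142*sqrt(6))*S = -142*S*sqrt(6))
(J(-3, -2*6)*2)*E(0, -3) = (-142*(-2*6)*sqrt(6)*2)*(-3) = (-142*(-12)*sqrt(6)*2)*(-3) = ((1704*sqrt(6))*2)*(-3) = (3408*sqrt(6))*(-3) = -10224*sqrt(6)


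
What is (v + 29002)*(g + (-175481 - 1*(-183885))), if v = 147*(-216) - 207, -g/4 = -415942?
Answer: -4944612604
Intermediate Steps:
g = 1663768 (g = -4*(-415942) = 1663768)
v = -31959 (v = -31752 - 207 = -31959)
(v + 29002)*(g + (-175481 - 1*(-183885))) = (-31959 + 29002)*(1663768 + (-175481 - 1*(-183885))) = -2957*(1663768 + (-175481 + 183885)) = -2957*(1663768 + 8404) = -2957*1672172 = -4944612604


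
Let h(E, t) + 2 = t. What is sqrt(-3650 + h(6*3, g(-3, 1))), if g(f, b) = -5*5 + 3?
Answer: I*sqrt(3674) ≈ 60.614*I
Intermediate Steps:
g(f, b) = -22 (g(f, b) = -25 + 3 = -22)
h(E, t) = -2 + t
sqrt(-3650 + h(6*3, g(-3, 1))) = sqrt(-3650 + (-2 - 22)) = sqrt(-3650 - 24) = sqrt(-3674) = I*sqrt(3674)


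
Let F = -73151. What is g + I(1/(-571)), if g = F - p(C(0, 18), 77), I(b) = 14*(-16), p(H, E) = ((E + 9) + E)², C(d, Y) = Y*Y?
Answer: -99944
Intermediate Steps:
C(d, Y) = Y²
p(H, E) = (9 + 2*E)² (p(H, E) = ((9 + E) + E)² = (9 + 2*E)²)
I(b) = -224
g = -99720 (g = -73151 - (9 + 2*77)² = -73151 - (9 + 154)² = -73151 - 1*163² = -73151 - 1*26569 = -73151 - 26569 = -99720)
g + I(1/(-571)) = -99720 - 224 = -99944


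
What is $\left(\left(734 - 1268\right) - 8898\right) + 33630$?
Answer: $24198$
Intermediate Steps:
$\left(\left(734 - 1268\right) - 8898\right) + 33630 = \left(-534 - 8898\right) + 33630 = -9432 + 33630 = 24198$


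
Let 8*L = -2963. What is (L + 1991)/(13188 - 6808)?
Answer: 2593/10208 ≈ 0.25402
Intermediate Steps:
L = -2963/8 (L = (⅛)*(-2963) = -2963/8 ≈ -370.38)
(L + 1991)/(13188 - 6808) = (-2963/8 + 1991)/(13188 - 6808) = (12965/8)/6380 = (12965/8)*(1/6380) = 2593/10208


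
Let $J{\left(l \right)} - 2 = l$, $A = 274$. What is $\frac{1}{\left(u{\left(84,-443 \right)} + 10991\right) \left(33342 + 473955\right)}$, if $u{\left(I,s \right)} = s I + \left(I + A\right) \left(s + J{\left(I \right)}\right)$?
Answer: $- \frac{1}{78137435019} \approx -1.2798 \cdot 10^{-11}$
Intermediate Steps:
$J{\left(l \right)} = 2 + l$
$u{\left(I,s \right)} = I s + \left(274 + I\right) \left(2 + I + s\right)$ ($u{\left(I,s \right)} = s I + \left(I + 274\right) \left(s + \left(2 + I\right)\right) = I s + \left(274 + I\right) \left(2 + I + s\right)$)
$\frac{1}{\left(u{\left(84,-443 \right)} + 10991\right) \left(33342 + 473955\right)} = \frac{1}{\left(\left(548 + 84^{2} + 274 \left(-443\right) + 276 \cdot 84 + 2 \cdot 84 \left(-443\right)\right) + 10991\right) \left(33342 + 473955\right)} = \frac{1}{\left(\left(548 + 7056 - 121382 + 23184 - 74424\right) + 10991\right) 507297} = \frac{1}{\left(-165018 + 10991\right) 507297} = \frac{1}{\left(-154027\right) 507297} = \frac{1}{-78137435019} = - \frac{1}{78137435019}$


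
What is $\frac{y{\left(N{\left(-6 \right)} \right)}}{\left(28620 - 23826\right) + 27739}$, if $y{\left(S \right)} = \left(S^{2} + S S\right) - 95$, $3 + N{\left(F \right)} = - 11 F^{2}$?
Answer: $\frac{318307}{32533} \approx 9.7841$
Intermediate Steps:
$N{\left(F \right)} = -3 - 11 F^{2}$
$y{\left(S \right)} = -95 + 2 S^{2}$ ($y{\left(S \right)} = \left(S^{2} + S^{2}\right) - 95 = 2 S^{2} - 95 = -95 + 2 S^{2}$)
$\frac{y{\left(N{\left(-6 \right)} \right)}}{\left(28620 - 23826\right) + 27739} = \frac{-95 + 2 \left(-3 - 11 \left(-6\right)^{2}\right)^{2}}{\left(28620 - 23826\right) + 27739} = \frac{-95 + 2 \left(-3 - 396\right)^{2}}{4794 + 27739} = \frac{-95 + 2 \left(-3 - 396\right)^{2}}{32533} = \left(-95 + 2 \left(-399\right)^{2}\right) \frac{1}{32533} = \left(-95 + 2 \cdot 159201\right) \frac{1}{32533} = \left(-95 + 318402\right) \frac{1}{32533} = 318307 \cdot \frac{1}{32533} = \frac{318307}{32533}$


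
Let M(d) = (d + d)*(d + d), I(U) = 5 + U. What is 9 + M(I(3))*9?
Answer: 2313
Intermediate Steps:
M(d) = 4*d² (M(d) = (2*d)*(2*d) = 4*d²)
9 + M(I(3))*9 = 9 + (4*(5 + 3)²)*9 = 9 + (4*8²)*9 = 9 + (4*64)*9 = 9 + 256*9 = 9 + 2304 = 2313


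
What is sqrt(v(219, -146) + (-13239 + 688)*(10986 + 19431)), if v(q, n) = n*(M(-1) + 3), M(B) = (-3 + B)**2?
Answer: I*sqrt(381766541) ≈ 19539.0*I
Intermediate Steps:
v(q, n) = 19*n (v(q, n) = n*((-3 - 1)**2 + 3) = n*((-4)**2 + 3) = n*(16 + 3) = n*19 = 19*n)
sqrt(v(219, -146) + (-13239 + 688)*(10986 + 19431)) = sqrt(19*(-146) + (-13239 + 688)*(10986 + 19431)) = sqrt(-2774 - 12551*30417) = sqrt(-2774 - 381763767) = sqrt(-381766541) = I*sqrt(381766541)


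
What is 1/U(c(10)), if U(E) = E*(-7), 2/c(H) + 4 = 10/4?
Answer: 3/28 ≈ 0.10714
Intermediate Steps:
c(H) = -4/3 (c(H) = 2/(-4 + 10/4) = 2/(-4 + 10*(¼)) = 2/(-4 + 5/2) = 2/(-3/2) = 2*(-⅔) = -4/3)
U(E) = -7*E
1/U(c(10)) = 1/(-7*(-4/3)) = 1/(28/3) = 3/28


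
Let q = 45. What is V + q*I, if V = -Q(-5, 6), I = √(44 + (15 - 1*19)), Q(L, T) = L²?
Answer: -25 + 90*√10 ≈ 259.60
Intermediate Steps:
I = 2*√10 (I = √(44 + (15 - 19)) = √(44 - 4) = √40 = 2*√10 ≈ 6.3246)
V = -25 (V = -1*(-5)² = -1*25 = -25)
V + q*I = -25 + 45*(2*√10) = -25 + 90*√10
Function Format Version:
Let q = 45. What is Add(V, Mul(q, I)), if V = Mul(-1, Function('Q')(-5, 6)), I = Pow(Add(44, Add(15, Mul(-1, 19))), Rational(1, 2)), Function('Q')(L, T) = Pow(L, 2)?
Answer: Add(-25, Mul(90, Pow(10, Rational(1, 2)))) ≈ 259.60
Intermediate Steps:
I = Mul(2, Pow(10, Rational(1, 2))) (I = Pow(Add(44, Add(15, -19)), Rational(1, 2)) = Pow(Add(44, -4), Rational(1, 2)) = Pow(40, Rational(1, 2)) = Mul(2, Pow(10, Rational(1, 2))) ≈ 6.3246)
V = -25 (V = Mul(-1, Pow(-5, 2)) = Mul(-1, 25) = -25)
Add(V, Mul(q, I)) = Add(-25, Mul(45, Mul(2, Pow(10, Rational(1, 2))))) = Add(-25, Mul(90, Pow(10, Rational(1, 2))))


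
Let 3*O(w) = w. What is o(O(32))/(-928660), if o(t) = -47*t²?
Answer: 12032/2089485 ≈ 0.0057584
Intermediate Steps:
O(w) = w/3
o(O(32))/(-928660) = -47*((⅓)*32)²/(-928660) = -47*(32/3)²*(-1/928660) = -47*1024/9*(-1/928660) = -48128/9*(-1/928660) = 12032/2089485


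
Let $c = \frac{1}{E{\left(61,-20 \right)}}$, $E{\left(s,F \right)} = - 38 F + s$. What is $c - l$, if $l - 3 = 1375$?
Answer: $- \frac{1131337}{821} \approx -1378.0$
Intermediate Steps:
$l = 1378$ ($l = 3 + 1375 = 1378$)
$E{\left(s,F \right)} = s - 38 F$
$c = \frac{1}{821}$ ($c = \frac{1}{61 - -760} = \frac{1}{61 + 760} = \frac{1}{821} \approx 0.001218$)
$c - l = \frac{1}{821} - 1378 = - \frac{1131337}{821}$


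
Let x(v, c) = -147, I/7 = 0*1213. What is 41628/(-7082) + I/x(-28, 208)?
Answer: -20814/3541 ≈ -5.8780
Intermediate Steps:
I = 0 (I = 7*(0*1213) = 7*0 = 0)
41628/(-7082) + I/x(-28, 208) = 41628/(-7082) + 0/(-147) = 41628*(-1/7082) + 0*(-1/147) = -20814/3541 + 0 = -20814/3541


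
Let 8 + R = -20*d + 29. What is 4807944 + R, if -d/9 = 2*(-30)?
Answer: 4797165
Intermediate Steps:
d = 540 (d = -18*(-30) = -9*(-60) = 540)
R = -10779 (R = -8 + (-20*540 + 29) = -8 + (-10800 + 29) = -8 - 10771 = -10779)
4807944 + R = 4807944 - 10779 = 4797165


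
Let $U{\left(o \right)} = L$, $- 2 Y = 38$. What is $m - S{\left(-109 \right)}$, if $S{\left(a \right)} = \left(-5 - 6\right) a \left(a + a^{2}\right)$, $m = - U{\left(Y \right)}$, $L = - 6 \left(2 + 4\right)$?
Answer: $-14114592$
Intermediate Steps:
$Y = -19$ ($Y = \left(- \frac{1}{2}\right) 38 = -19$)
$L = -36$ ($L = \left(-6\right) 6 = -36$)
$U{\left(o \right)} = -36$
$m = 36$ ($m = \left(-1\right) \left(-36\right) = 36$)
$S{\left(a \right)} = - 11 a \left(a + a^{2}\right)$
$m - S{\left(-109 \right)} = 36 - 11 \left(-109\right)^{2} \left(-1 - -109\right) = 36 - 11 \cdot 11881 \left(-1 + 109\right) = 36 - 11 \cdot 11881 \cdot 108 = 36 - 14114628 = -14114592$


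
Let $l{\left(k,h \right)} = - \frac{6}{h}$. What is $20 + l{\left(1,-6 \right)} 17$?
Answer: $37$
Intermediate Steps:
$20 + l{\left(1,-6 \right)} 17 = 20 + - \frac{6}{-6} \cdot 17 = 20 + \left(-6\right) \left(- \frac{1}{6}\right) 17 = 20 + 1 \cdot 17 = 20 + 17 = 37$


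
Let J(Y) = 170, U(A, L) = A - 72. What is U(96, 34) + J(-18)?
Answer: 194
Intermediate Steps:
U(A, L) = -72 + A
U(96, 34) + J(-18) = (-72 + 96) + 170 = 24 + 170 = 194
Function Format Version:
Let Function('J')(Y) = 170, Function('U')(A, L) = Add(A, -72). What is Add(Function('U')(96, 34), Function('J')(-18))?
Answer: 194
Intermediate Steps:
Function('U')(A, L) = Add(-72, A)
Add(Function('U')(96, 34), Function('J')(-18)) = Add(Add(-72, 96), 170) = Add(24, 170) = 194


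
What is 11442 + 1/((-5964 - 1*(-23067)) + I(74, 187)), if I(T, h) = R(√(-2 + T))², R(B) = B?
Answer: 196516351/17175 ≈ 11442.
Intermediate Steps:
I(T, h) = -2 + T (I(T, h) = (√(-2 + T))² = -2 + T)
11442 + 1/((-5964 - 1*(-23067)) + I(74, 187)) = 11442 + 1/((-5964 - 1*(-23067)) + (-2 + 74)) = 11442 + 1/((-5964 + 23067) + 72) = 11442 + 1/(17103 + 72) = 11442 + 1/17175 = 196516351/17175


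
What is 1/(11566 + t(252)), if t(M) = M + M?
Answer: 1/12070 ≈ 8.2850e-5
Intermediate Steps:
t(M) = 2*M
1/(11566 + t(252)) = 1/(11566 + 2*252) = 1/(11566 + 504) = 1/12070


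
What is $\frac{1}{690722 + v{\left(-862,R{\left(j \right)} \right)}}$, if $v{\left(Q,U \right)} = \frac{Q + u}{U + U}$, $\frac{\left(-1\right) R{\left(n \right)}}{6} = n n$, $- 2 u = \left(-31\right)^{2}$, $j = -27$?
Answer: $\frac{5832}{4028291599} \approx 1.4478 \cdot 10^{-6}$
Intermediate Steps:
$u = - \frac{961}{2}$ ($u = - \frac{\left(-31\right)^{2}}{2} = \left(- \frac{1}{2}\right) 961 = - \frac{961}{2} \approx -480.5$)
$R{\left(n \right)} = - 6 n^{2}$ ($R{\left(n \right)} = - 6 n n = - 6 n^{2}$)
$v{\left(Q,U \right)} = \frac{- \frac{961}{2} + Q}{2 U}$ ($v{\left(Q,U \right)} = \frac{Q - \frac{961}{2}}{U + U} = \frac{- \frac{961}{2} + Q}{2 U}$)
$\frac{1}{690722 + v{\left(-862,R{\left(j \right)} \right)}} = \frac{1}{690722 + \frac{-961 + 2 \left(-862\right)}{4 \left(- 6 \left(-27\right)^{2}\right)}} = \frac{1}{690722 + \frac{-961 - 1724}{4 \left(\left(-6\right) 729\right)}} = \frac{1}{690722 + \frac{1}{4} \frac{1}{-4374} \left(-2685\right)} = \frac{1}{690722 + \frac{1}{4} \left(- \frac{1}{4374}\right) \left(-2685\right)} = \frac{1}{690722 + \frac{895}{5832}} = \frac{1}{\frac{4028291599}{5832}} = \frac{5832}{4028291599}$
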